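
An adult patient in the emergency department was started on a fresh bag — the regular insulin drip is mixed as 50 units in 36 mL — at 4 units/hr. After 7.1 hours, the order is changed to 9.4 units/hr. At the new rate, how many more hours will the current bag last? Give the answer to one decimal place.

2.3 hours

Initial rate:
Concentration = 50 units ÷ 36 mL = 1.388889 units/mL
Rate = 4 units/hr ÷ 1.388889 units/mL = 2.88 mL/hr
Volume infused so far = 2.88 mL/hr × 7.1 hr = 20.448 mL
Volume remaining = 36 − 20.448 = 15.552 mL
New rate:
Rate = 9.4 units/hr ÷ 1.388889 units/mL = 6.768 mL/hr
Time remaining = 15.552 mL ÷ 6.768 mL/hr = 2.297872 hr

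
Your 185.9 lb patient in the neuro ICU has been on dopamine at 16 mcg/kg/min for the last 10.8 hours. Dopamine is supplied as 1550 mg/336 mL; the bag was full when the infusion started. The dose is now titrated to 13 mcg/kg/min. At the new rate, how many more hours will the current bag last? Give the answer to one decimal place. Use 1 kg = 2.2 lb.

10.2 hours

Initial rate:
Weight = 185.9 lb ÷ 2.2 lb/kg = 84.5 kg
Dose = 16 mcg/kg/min × 84.5 kg = 1352 mcg/min
1352 mcg/min × 60 min/hr = 81120 mcg/hr
Concentration = 1550 mg ÷ 336 mL = 4.613095 mg/mL = 4613.095 mcg/mL
Rate = 81120 mcg/hr ÷ 4613.095 mcg/mL = 17.58472 mL/hr
Volume infused so far = 17.58472 mL/hr × 10.8 hr = 189.915 mL
Volume remaining = 336 − 189.915 = 146.085 mL
New rate:
Dose = 13 mcg/kg/min × 84.5 kg = 1098.5 mcg/min
1098.5 mcg/min × 60 min/hr = 65910 mcg/hr
Rate = 65910 mcg/hr ÷ 4613.095 mcg/mL = 14.28759 mL/hr
Time remaining = 146.085 mL ÷ 14.28759 mL/hr = 10.22461 hr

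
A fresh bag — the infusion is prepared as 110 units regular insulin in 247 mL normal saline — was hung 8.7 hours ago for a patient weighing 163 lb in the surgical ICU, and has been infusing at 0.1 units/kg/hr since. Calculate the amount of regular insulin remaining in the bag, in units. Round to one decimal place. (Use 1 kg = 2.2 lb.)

Weight = 163 lb ÷ 2.2 lb/kg = 74.09091 kg
Dose = 0.1 units/kg/hr × 74.09091 kg = 7.409091 units/hr
Concentration = 110 units ÷ 247 mL = 0.4453441 units/mL
Rate = 7.409091 units/hr ÷ 0.4453441 units/mL = 16.63678 mL/hr
Volume infused = 16.63678 mL/hr × 8.7 hr = 144.74 mL
Volume remaining = 247 − 144.74 = 102.26 mL
Drug remaining = 102.26 mL × 0.4453441 units/mL = 45.54091 units

45.5 units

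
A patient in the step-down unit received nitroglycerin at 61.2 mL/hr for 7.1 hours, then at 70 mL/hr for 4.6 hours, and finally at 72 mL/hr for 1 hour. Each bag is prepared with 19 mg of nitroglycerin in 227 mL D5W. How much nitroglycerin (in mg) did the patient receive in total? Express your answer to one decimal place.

Concentration = 19 mg ÷ 227 mL = 0.08370044 mg/mL
Stage 1: 61.2 mL/hr × 7.1 hr = 434.52 mL → 434.52 mL × 0.08370044 mg/mL = 36.36952 mg
Stage 2: 70 mL/hr × 4.6 hr = 322 mL → 322 mL × 0.08370044 mg/mL = 26.95154 mg
Stage 3: 72 mL/hr × 1 hr = 72 mL → 72 mL × 0.08370044 mg/mL = 6.026432 mg
Total = 36.36952 + 26.95154 + 6.026432 = 69.34749 mg

69.3 mg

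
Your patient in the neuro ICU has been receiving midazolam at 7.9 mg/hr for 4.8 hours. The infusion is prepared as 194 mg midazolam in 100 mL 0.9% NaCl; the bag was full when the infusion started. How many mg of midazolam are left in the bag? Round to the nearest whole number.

Concentration = 194 mg ÷ 100 mL = 1.94 mg/mL
Rate = 7.9 mg/hr ÷ 1.94 mg/mL = 4.072165 mL/hr
Volume infused = 4.072165 mL/hr × 4.8 hr = 19.54639 mL
Volume remaining = 100 − 19.54639 = 80.45361 mL
Drug remaining = 80.45361 mL × 1.94 mg/mL = 156.08 mg

156 mg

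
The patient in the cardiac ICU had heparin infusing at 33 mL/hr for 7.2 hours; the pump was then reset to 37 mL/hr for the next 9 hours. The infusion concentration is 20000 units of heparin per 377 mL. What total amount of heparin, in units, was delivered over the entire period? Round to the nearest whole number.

30271 units

Concentration = 20000 units ÷ 377 mL = 53.0504 units/mL
Stage 1: 33 mL/hr × 7.2 hr = 237.6 mL → 237.6 mL × 53.0504 units/mL = 12604.77 units
Stage 2: 37 mL/hr × 9 hr = 333 mL → 333 mL × 53.0504 units/mL = 17665.78 units
Total = 12604.77 + 17665.78 = 30270.56 units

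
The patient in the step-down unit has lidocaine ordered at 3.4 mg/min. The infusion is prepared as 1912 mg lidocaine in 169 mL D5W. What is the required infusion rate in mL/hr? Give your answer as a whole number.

3.4 mg/min × 60 min/hr = 204 mg/hr
Concentration = 1912 mg ÷ 169 mL = 11.31361 mg/mL
Rate = 204 mg/hr ÷ 11.31361 mg/mL = 18.03138 mL/hr

18 mL/hr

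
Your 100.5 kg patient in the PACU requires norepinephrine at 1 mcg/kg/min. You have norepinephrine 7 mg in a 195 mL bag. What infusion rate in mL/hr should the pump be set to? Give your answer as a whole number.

168 mL/hr

Dose = 1 mcg/kg/min × 100.5 kg = 100.5 mcg/min
100.5 mcg/min × 60 min/hr = 6030 mcg/hr
Concentration = 7 mg ÷ 195 mL = 0.03589744 mg/mL = 35.89744 mcg/mL
Rate = 6030 mcg/hr ÷ 35.89744 mcg/mL = 167.9786 mL/hr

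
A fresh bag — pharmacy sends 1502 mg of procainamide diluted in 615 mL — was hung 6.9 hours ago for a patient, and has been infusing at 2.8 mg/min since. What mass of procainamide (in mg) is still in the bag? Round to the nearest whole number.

343 mg

2.8 mg/min × 60 min/hr = 168 mg/hr
Concentration = 1502 mg ÷ 615 mL = 2.442276 mg/mL
Rate = 168 mg/hr ÷ 2.442276 mg/mL = 68.78828 mL/hr
Volume infused = 68.78828 mL/hr × 6.9 hr = 474.6391 mL
Volume remaining = 615 − 474.6391 = 140.3609 mL
Drug remaining = 140.3609 mL × 2.442276 mg/mL = 342.8 mg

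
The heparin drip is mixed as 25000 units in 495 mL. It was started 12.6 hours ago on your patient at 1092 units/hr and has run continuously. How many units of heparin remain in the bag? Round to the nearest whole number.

11241 units

Concentration = 25000 units ÷ 495 mL = 50.50505 units/mL
Rate = 1092 units/hr ÷ 50.50505 units/mL = 21.6216 mL/hr
Volume infused = 21.6216 mL/hr × 12.6 hr = 272.4322 mL
Volume remaining = 495 − 272.4322 = 222.5678 mL
Drug remaining = 222.5678 mL × 50.50505 units/mL = 11240.8 units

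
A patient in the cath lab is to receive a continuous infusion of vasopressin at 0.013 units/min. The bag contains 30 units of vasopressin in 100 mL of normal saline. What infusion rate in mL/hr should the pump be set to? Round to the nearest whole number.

3 mL/hr

0.013 units/min × 60 min/hr = 0.78 units/hr
Concentration = 30 units ÷ 100 mL = 0.3 units/mL
Rate = 0.78 units/hr ÷ 0.3 units/mL = 2.6 mL/hr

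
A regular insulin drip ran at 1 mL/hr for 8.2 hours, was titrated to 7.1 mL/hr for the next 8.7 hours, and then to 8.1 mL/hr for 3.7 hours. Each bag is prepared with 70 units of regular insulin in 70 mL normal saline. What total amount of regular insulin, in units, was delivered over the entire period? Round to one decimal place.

Concentration = 70 units ÷ 70 mL = 1 units/mL
Stage 1: 1 mL/hr × 8.2 hr = 8.2 mL → 8.2 mL × 1 units/mL = 8.2 units
Stage 2: 7.1 mL/hr × 8.7 hr = 61.77 mL → 61.77 mL × 1 units/mL = 61.77 units
Stage 3: 8.1 mL/hr × 3.7 hr = 29.97 mL → 29.97 mL × 1 units/mL = 29.97 units
Total = 8.2 + 61.77 + 29.97 = 99.94 units

99.9 units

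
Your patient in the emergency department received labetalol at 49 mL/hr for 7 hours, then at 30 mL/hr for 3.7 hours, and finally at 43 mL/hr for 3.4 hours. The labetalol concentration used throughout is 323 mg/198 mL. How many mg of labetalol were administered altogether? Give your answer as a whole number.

979 mg

Concentration = 323 mg ÷ 198 mL = 1.631313 mg/mL
Stage 1: 49 mL/hr × 7 hr = 343 mL → 343 mL × 1.631313 mg/mL = 559.5404 mg
Stage 2: 30 mL/hr × 3.7 hr = 111 mL → 111 mL × 1.631313 mg/mL = 181.0758 mg
Stage 3: 43 mL/hr × 3.4 hr = 146.2 mL → 146.2 mL × 1.631313 mg/mL = 238.498 mg
Total = 559.5404 + 181.0758 + 238.498 = 979.1141 mg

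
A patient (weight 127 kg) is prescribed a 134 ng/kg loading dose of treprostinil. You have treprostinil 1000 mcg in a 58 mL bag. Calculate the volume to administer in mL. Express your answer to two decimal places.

0.99 mL

Dose = 134 ng/kg × 127 kg = 17018 ng
Concentration = 1000 mcg ÷ 58 mL = 17.24138 mcg/mL = 17241.38 ng/mL
Volume = 17018 ng ÷ 17241.38 ng/mL = 0.987044 mL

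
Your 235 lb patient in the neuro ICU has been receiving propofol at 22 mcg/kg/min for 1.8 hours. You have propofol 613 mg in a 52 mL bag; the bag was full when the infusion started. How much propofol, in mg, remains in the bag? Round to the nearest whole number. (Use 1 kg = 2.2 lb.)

Weight = 235 lb ÷ 2.2 lb/kg = 106.8182 kg
Dose = 22 mcg/kg/min × 106.8182 kg = 2350 mcg/min
2350 mcg/min × 60 min/hr = 141000 mcg/hr
Concentration = 613 mg ÷ 52 mL = 11.78846 mg/mL = 11788.46 mcg/mL
Rate = 141000 mcg/hr ÷ 11788.46 mcg/mL = 11.96085 mL/hr
Volume infused = 11.96085 mL/hr × 1.8 hr = 21.52953 mL
Volume remaining = 52 − 21.52953 = 30.47047 mL
Drug remaining = 30.47047 mL × 11788.46 mcg/mL = 359200 mcg = 359.2 mg

359 mg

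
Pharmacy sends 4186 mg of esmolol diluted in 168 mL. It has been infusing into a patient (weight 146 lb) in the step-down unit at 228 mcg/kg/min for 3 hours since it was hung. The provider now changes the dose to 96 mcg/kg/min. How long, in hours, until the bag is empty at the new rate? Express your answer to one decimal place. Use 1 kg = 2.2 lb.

Initial rate:
Weight = 146 lb ÷ 2.2 lb/kg = 66.36364 kg
Dose = 228 mcg/kg/min × 66.36364 kg = 15130.91 mcg/min
15130.91 mcg/min × 60 min/hr = 907854.5 mcg/hr
Concentration = 4186 mg ÷ 168 mL = 24.91667 mg/mL = 24916.67 mcg/mL
Rate = 907854.5 mcg/hr ÷ 24916.67 mcg/mL = 36.43563 mL/hr
Volume infused so far = 36.43563 mL/hr × 3 hr = 109.3069 mL
Volume remaining = 168 − 109.3069 = 58.6931 mL
New rate:
Dose = 96 mcg/kg/min × 66.36364 kg = 6370.909 mcg/min
6370.909 mcg/min × 60 min/hr = 382254.5 mcg/hr
Rate = 382254.5 mcg/hr ÷ 24916.67 mcg/mL = 15.34132 mL/hr
Time remaining = 58.6931 mL ÷ 15.34132 mL/hr = 3.825818 hr

3.8 hours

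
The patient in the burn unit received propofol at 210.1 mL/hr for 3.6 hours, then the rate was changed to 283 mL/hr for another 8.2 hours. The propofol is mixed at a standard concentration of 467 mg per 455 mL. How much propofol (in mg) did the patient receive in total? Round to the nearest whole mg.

Concentration = 467 mg ÷ 455 mL = 1.026374 mg/mL
Stage 1: 210.1 mL/hr × 3.6 hr = 756.36 mL → 756.36 mL × 1.026374 mg/mL = 776.308 mg
Stage 2: 283 mL/hr × 8.2 hr = 2320.6 mL → 2320.6 mL × 1.026374 mg/mL = 2381.803 mg
Total = 776.308 + 2381.803 = 3158.111 mg

3158 mg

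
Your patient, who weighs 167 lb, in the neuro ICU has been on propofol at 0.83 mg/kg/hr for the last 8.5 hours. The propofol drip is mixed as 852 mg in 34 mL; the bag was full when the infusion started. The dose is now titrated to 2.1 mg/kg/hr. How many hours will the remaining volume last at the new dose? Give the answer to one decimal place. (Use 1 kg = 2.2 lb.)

2.0 hours

Initial rate:
Weight = 167 lb ÷ 2.2 lb/kg = 75.90909 kg
Dose = 0.83 mg/kg/hr × 75.90909 kg = 63.00455 mg/hr
Concentration = 852 mg ÷ 34 mL = 25.05882 mg/mL
Rate = 63.00455 mg/hr ÷ 25.05882 mg/mL = 2.514266 mL/hr
Volume infused so far = 2.514266 mL/hr × 8.5 hr = 21.37126 mL
Volume remaining = 34 − 21.37126 = 12.62874 mL
New rate:
Dose = 2.1 mg/kg/hr × 75.90909 kg = 159.4091 mg/hr
Rate = 159.4091 mg/hr ÷ 25.05882 mg/mL = 6.361396 mL/hr
Time remaining = 12.62874 mL ÷ 6.361396 mL/hr = 1.985215 hr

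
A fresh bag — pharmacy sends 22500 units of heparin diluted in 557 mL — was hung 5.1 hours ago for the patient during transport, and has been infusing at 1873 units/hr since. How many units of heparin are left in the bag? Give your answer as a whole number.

Concentration = 22500 units ÷ 557 mL = 40.39497 units/mL
Rate = 1873 units/hr ÷ 40.39497 units/mL = 46.36716 mL/hr
Volume infused = 46.36716 mL/hr × 5.1 hr = 236.4725 mL
Volume remaining = 557 − 236.4725 = 320.5275 mL
Drug remaining = 320.5275 mL × 40.39497 units/mL = 12947.7 units

12948 units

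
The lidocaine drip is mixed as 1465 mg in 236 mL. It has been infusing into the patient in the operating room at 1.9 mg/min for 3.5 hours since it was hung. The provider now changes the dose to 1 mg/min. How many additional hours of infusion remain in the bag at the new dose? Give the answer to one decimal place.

17.8 hours

Initial rate:
1.9 mg/min × 60 min/hr = 114 mg/hr
Concentration = 1465 mg ÷ 236 mL = 6.207627 mg/mL
Rate = 114 mg/hr ÷ 6.207627 mg/mL = 18.36451 mL/hr
Volume infused so far = 18.36451 mL/hr × 3.5 hr = 64.27577 mL
Volume remaining = 236 − 64.27577 = 171.7242 mL
New rate:
1 mg/min × 60 min/hr = 60 mg/hr
Rate = 60 mg/hr ÷ 6.207627 mg/mL = 9.665529 mL/hr
Time remaining = 171.7242 mL ÷ 9.665529 mL/hr = 17.76667 hr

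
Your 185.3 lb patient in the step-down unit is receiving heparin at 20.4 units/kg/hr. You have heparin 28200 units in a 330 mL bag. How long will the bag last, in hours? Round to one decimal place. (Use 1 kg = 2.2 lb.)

Weight = 185.3 lb ÷ 2.2 lb/kg = 84.22727 kg
Dose = 20.4 units/kg/hr × 84.22727 kg = 1718.236 units/hr
Concentration = 28200 units ÷ 330 mL = 85.45455 units/mL
Rate = 1718.236 units/hr ÷ 85.45455 units/mL = 20.10702 mL/hr
Duration = 330 mL ÷ 20.10702 mL/hr = 16.41218 hr

16.4 hours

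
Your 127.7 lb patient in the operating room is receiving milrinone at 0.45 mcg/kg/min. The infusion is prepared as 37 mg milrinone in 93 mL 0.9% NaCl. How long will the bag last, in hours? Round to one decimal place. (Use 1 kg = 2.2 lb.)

23.6 hours

Weight = 127.7 lb ÷ 2.2 lb/kg = 58.04545 kg
Dose = 0.45 mcg/kg/min × 58.04545 kg = 26.12045 mcg/min
26.12045 mcg/min × 60 min/hr = 1567.227 mcg/hr
Concentration = 37 mg ÷ 93 mL = 0.3978495 mg/mL = 397.8495 mcg/mL
Rate = 1567.227 mcg/hr ÷ 397.8495 mcg/mL = 3.939247 mL/hr
Duration = 93 mL ÷ 3.939247 mL/hr = 23.60857 hr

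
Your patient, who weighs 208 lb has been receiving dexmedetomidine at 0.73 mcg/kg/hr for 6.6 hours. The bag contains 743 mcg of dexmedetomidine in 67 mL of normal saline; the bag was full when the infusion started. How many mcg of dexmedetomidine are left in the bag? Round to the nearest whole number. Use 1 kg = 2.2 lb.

Weight = 208 lb ÷ 2.2 lb/kg = 94.54545 kg
Dose = 0.73 mcg/kg/hr × 94.54545 kg = 69.01818 mcg/hr
Concentration = 743 mcg ÷ 67 mL = 11.08955 mcg/mL
Rate = 69.01818 mcg/hr ÷ 11.08955 mcg/mL = 6.223712 mL/hr
Volume infused = 6.223712 mL/hr × 6.6 hr = 41.0765 mL
Volume remaining = 67 − 41.0765 = 25.9235 mL
Drug remaining = 25.9235 mL × 11.08955 mcg/mL = 287.48 mcg

287 mcg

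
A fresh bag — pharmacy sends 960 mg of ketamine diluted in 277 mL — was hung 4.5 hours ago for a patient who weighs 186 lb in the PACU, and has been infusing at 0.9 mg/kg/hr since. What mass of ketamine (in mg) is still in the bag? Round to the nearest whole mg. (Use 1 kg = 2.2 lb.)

618 mg

Weight = 186 lb ÷ 2.2 lb/kg = 84.54545 kg
Dose = 0.9 mg/kg/hr × 84.54545 kg = 76.09091 mg/hr
Concentration = 960 mg ÷ 277 mL = 3.465704 mg/mL
Rate = 76.09091 mg/hr ÷ 3.465704 mg/mL = 21.9554 mL/hr
Volume infused = 21.9554 mL/hr × 4.5 hr = 98.79929 mL
Volume remaining = 277 − 98.79929 = 178.2007 mL
Drug remaining = 178.2007 mL × 3.465704 mg/mL = 617.5909 mg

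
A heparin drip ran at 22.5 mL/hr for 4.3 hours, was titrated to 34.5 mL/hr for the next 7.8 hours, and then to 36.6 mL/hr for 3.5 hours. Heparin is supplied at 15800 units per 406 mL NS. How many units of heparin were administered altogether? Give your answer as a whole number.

Concentration = 15800 units ÷ 406 mL = 38.91626 units/mL
Stage 1: 22.5 mL/hr × 4.3 hr = 96.75 mL → 96.75 mL × 38.91626 units/mL = 3765.148 units
Stage 2: 34.5 mL/hr × 7.8 hr = 269.1 mL → 269.1 mL × 38.91626 units/mL = 10472.36 units
Stage 3: 36.6 mL/hr × 3.5 hr = 128.1 mL → 128.1 mL × 38.91626 units/mL = 4985.172 units
Total = 3765.148 + 10472.36 + 4985.172 = 19222.68 units

19223 units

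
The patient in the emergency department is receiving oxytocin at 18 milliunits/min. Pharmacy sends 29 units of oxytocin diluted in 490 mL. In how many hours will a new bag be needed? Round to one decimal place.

18 milliunits/min × 60 min/hr = 1080 milliunits/hr
Concentration = 29 units ÷ 490 mL = 0.05918367 units/mL = 59.18367 milliunits/mL
Rate = 1080 milliunits/hr ÷ 59.18367 milliunits/mL = 18.24828 mL/hr
Duration = 490 mL ÷ 18.24828 mL/hr = 26.85185 hr

26.9 hours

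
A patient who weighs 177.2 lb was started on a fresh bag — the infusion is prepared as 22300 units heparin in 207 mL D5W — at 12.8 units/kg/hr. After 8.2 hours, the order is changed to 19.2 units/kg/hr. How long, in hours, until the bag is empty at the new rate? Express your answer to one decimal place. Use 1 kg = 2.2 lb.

Initial rate:
Weight = 177.2 lb ÷ 2.2 lb/kg = 80.54545 kg
Dose = 12.8 units/kg/hr × 80.54545 kg = 1030.982 units/hr
Concentration = 22300 units ÷ 207 mL = 107.7295 units/mL
Rate = 1030.982 units/hr ÷ 107.7295 units/mL = 9.5701 mL/hr
Volume infused so far = 9.5701 mL/hr × 8.2 hr = 78.47482 mL
Volume remaining = 207 − 78.47482 = 128.5252 mL
New rate:
Dose = 19.2 units/kg/hr × 80.54545 kg = 1546.473 units/hr
Rate = 1546.473 units/hr ÷ 107.7295 units/mL = 14.35515 mL/hr
Time remaining = 128.5252 mL ÷ 14.35515 mL/hr = 8.953245 hr

9.0 hours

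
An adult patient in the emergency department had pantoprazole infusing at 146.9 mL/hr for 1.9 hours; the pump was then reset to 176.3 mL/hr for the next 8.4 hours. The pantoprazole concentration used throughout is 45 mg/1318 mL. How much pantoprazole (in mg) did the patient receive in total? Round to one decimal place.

60.1 mg

Concentration = 45 mg ÷ 1318 mL = 0.03414264 mg/mL
Stage 1: 146.9 mL/hr × 1.9 hr = 279.11 mL → 279.11 mL × 0.03414264 mg/mL = 9.529552 mg
Stage 2: 176.3 mL/hr × 8.4 hr = 1480.92 mL → 1480.92 mL × 0.03414264 mg/mL = 50.56252 mg
Total = 9.529552 + 50.56252 = 60.09207 mg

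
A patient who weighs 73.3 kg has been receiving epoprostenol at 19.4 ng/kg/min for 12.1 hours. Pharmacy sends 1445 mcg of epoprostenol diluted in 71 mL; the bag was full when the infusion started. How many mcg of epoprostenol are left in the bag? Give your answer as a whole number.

413 mcg

Dose = 19.4 ng/kg/min × 73.3 kg = 1422.02 ng/min
1422.02 ng/min × 60 min/hr = 85321.2 ng/hr
Concentration = 1445 mcg ÷ 71 mL = 20.35211 mcg/mL = 20352.11 ng/mL
Rate = 85321.2 ng/hr ÷ 20352.11 ng/mL = 4.192253 mL/hr
Volume infused = 4.192253 mL/hr × 12.1 hr = 50.72626 mL
Volume remaining = 71 − 50.72626 = 20.27374 mL
Drug remaining = 20.27374 mL × 20352.11 ng/mL = 412613.5 ng = 412.6135 mcg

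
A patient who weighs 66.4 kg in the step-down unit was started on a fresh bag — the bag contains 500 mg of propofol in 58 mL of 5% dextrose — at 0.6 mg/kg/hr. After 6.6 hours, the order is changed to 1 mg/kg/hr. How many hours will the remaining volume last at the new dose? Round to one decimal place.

3.6 hours

Initial rate:
Dose = 0.6 mg/kg/hr × 66.4 kg = 39.84 mg/hr
Concentration = 500 mg ÷ 58 mL = 8.62069 mg/mL
Rate = 39.84 mg/hr ÷ 8.62069 mg/mL = 4.62144 mL/hr
Volume infused so far = 4.62144 mL/hr × 6.6 hr = 30.5015 mL
Volume remaining = 58 − 30.5015 = 27.4985 mL
New rate:
Dose = 1 mg/kg/hr × 66.4 kg = 66.4 mg/hr
Rate = 66.4 mg/hr ÷ 8.62069 mg/mL = 7.7024 mL/hr
Time remaining = 27.4985 mL ÷ 7.7024 mL/hr = 3.57012 hr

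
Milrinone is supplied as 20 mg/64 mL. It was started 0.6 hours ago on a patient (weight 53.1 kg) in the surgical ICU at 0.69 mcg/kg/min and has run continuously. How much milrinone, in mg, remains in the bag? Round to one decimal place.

Dose = 0.69 mcg/kg/min × 53.1 kg = 36.639 mcg/min
36.639 mcg/min × 60 min/hr = 2198.34 mcg/hr
Concentration = 20 mg ÷ 64 mL = 0.3125 mg/mL = 312.5 mcg/mL
Rate = 2198.34 mcg/hr ÷ 312.5 mcg/mL = 7.034688 mL/hr
Volume infused = 7.034688 mL/hr × 0.6 hr = 4.220813 mL
Volume remaining = 64 − 4.220813 = 59.77919 mL
Drug remaining = 59.77919 mL × 312.5 mcg/mL = 18681 mcg = 18.681 mg

18.7 mg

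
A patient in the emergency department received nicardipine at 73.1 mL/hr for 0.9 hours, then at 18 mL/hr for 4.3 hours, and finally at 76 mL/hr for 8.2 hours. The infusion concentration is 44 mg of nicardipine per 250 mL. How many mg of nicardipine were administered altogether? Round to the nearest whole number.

Concentration = 44 mg ÷ 250 mL = 0.176 mg/mL
Stage 1: 73.1 mL/hr × 0.9 hr = 65.79 mL → 65.79 mL × 0.176 mg/mL = 11.57904 mg
Stage 2: 18 mL/hr × 4.3 hr = 77.4 mL → 77.4 mL × 0.176 mg/mL = 13.6224 mg
Stage 3: 76 mL/hr × 8.2 hr = 623.2 mL → 623.2 mL × 0.176 mg/mL = 109.6832 mg
Total = 11.57904 + 13.6224 + 109.6832 = 134.8846 mg

135 mg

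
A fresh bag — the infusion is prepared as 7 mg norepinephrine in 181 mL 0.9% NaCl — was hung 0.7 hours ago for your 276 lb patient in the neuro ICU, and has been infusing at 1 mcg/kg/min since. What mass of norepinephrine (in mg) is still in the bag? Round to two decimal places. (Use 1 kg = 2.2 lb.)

Weight = 276 lb ÷ 2.2 lb/kg = 125.4545 kg
Dose = 1 mcg/kg/min × 125.4545 kg = 125.4545 mcg/min
125.4545 mcg/min × 60 min/hr = 7527.273 mcg/hr
Concentration = 7 mg ÷ 181 mL = 0.03867403 mg/mL = 38.67403 mcg/mL
Rate = 7527.273 mcg/hr ÷ 38.67403 mcg/mL = 194.6338 mL/hr
Volume infused = 194.6338 mL/hr × 0.7 hr = 136.2436 mL
Volume remaining = 181 − 136.2436 = 44.75636 mL
Drug remaining = 44.75636 mL × 38.67403 mcg/mL = 1730.909 mcg = 1.730909 mg

1.73 mg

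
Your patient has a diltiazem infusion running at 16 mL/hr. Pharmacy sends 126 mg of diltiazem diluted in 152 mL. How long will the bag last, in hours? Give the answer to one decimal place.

9.5 hours

Duration = 152 mL ÷ 16 mL/hr = 9.5 hr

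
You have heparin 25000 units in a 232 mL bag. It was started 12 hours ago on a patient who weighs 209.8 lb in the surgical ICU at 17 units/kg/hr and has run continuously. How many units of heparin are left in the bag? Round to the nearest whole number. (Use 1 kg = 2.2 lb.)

5546 units

Weight = 209.8 lb ÷ 2.2 lb/kg = 95.36364 kg
Dose = 17 units/kg/hr × 95.36364 kg = 1621.182 units/hr
Concentration = 25000 units ÷ 232 mL = 107.7586 units/mL
Rate = 1621.182 units/hr ÷ 107.7586 units/mL = 15.04457 mL/hr
Volume infused = 15.04457 mL/hr × 12 hr = 180.5348 mL
Volume remaining = 232 − 180.5348 = 51.46519 mL
Drug remaining = 51.46519 mL × 107.7586 units/mL = 5545.818 units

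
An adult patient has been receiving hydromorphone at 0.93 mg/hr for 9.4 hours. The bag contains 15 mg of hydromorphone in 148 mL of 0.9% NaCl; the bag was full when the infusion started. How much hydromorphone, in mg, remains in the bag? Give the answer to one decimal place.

Concentration = 15 mg ÷ 148 mL = 0.1013514 mg/mL
Rate = 0.93 mg/hr ÷ 0.1013514 mg/mL = 9.176 mL/hr
Volume infused = 9.176 mL/hr × 9.4 hr = 86.2544 mL
Volume remaining = 148 − 86.2544 = 61.7456 mL
Drug remaining = 61.7456 mL × 0.1013514 mg/mL = 6.258 mg

6.3 mg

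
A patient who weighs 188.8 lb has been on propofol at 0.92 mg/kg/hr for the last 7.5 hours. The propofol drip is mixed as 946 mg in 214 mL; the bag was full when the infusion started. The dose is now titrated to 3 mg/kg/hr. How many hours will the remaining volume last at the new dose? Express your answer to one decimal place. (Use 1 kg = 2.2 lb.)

1.4 hours

Initial rate:
Weight = 188.8 lb ÷ 2.2 lb/kg = 85.81818 kg
Dose = 0.92 mg/kg/hr × 85.81818 kg = 78.95273 mg/hr
Concentration = 946 mg ÷ 214 mL = 4.420561 mg/mL
Rate = 78.95273 mg/hr ÷ 4.420561 mg/mL = 17.86034 mL/hr
Volume infused so far = 17.86034 mL/hr × 7.5 hr = 133.9526 mL
Volume remaining = 214 − 133.9526 = 80.04743 mL
New rate:
Dose = 3 mg/kg/hr × 85.81818 kg = 257.4545 mg/hr
Rate = 257.4545 mg/hr ÷ 4.420561 mg/mL = 58.24025 mL/hr
Time remaining = 80.04743 mL ÷ 58.24025 mL/hr = 1.374435 hr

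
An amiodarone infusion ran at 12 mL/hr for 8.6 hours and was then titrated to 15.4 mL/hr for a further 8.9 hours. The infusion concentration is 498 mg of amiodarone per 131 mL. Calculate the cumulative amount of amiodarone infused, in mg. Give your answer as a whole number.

Concentration = 498 mg ÷ 131 mL = 3.801527 mg/mL
Stage 1: 12 mL/hr × 8.6 hr = 103.2 mL → 103.2 mL × 3.801527 mg/mL = 392.3176 mg
Stage 2: 15.4 mL/hr × 8.9 hr = 137.06 mL → 137.06 mL × 3.801527 mg/mL = 521.0373 mg
Total = 392.3176 + 521.0373 = 913.3548 mg

913 mg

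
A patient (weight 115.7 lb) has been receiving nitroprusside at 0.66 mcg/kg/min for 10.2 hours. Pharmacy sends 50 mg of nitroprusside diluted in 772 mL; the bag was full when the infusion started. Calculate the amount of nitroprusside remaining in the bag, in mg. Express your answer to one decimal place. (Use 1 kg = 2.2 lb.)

Weight = 115.7 lb ÷ 2.2 lb/kg = 52.59091 kg
Dose = 0.66 mcg/kg/min × 52.59091 kg = 34.71 mcg/min
34.71 mcg/min × 60 min/hr = 2082.6 mcg/hr
Concentration = 50 mg ÷ 772 mL = 0.06476684 mg/mL = 64.76684 mcg/mL
Rate = 2082.6 mcg/hr ÷ 64.76684 mcg/mL = 32.15534 mL/hr
Volume infused = 32.15534 mL/hr × 10.2 hr = 327.9845 mL
Volume remaining = 772 − 327.9845 = 444.0155 mL
Drug remaining = 444.0155 mL × 64.76684 mcg/mL = 28757.48 mcg = 28.75748 mg

28.8 mg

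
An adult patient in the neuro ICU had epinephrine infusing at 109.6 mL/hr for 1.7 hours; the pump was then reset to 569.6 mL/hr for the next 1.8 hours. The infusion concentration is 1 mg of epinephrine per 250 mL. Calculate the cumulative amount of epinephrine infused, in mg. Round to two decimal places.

4.85 mg

Concentration = 1 mg ÷ 250 mL = 0.004 mg/mL
Stage 1: 109.6 mL/hr × 1.7 hr = 186.32 mL → 186.32 mL × 0.004 mg/mL = 0.74528 mg
Stage 2: 569.6 mL/hr × 1.8 hr = 1025.28 mL → 1025.28 mL × 0.004 mg/mL = 4.10112 mg
Total = 0.74528 + 4.10112 = 4.8464 mg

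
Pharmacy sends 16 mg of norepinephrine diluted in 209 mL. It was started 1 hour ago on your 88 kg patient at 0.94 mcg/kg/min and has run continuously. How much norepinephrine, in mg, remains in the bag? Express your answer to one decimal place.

Dose = 0.94 mcg/kg/min × 88 kg = 82.72 mcg/min
82.72 mcg/min × 60 min/hr = 4963.2 mcg/hr
Concentration = 16 mg ÷ 209 mL = 0.07655502 mg/mL = 76.55502 mcg/mL
Rate = 4963.2 mcg/hr ÷ 76.55502 mcg/mL = 64.8318 mL/hr
Volume infused = 64.8318 mL/hr × 1 hr = 64.8318 mL
Volume remaining = 209 − 64.8318 = 144.1682 mL
Drug remaining = 144.1682 mL × 76.55502 mcg/mL = 11036.8 mcg = 11.0368 mg

11.0 mg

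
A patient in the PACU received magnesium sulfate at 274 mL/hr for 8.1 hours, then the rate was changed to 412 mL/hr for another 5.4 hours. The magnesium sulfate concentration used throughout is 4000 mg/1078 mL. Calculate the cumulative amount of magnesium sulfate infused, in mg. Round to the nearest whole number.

Concentration = 4000 mg ÷ 1078 mL = 3.710575 mg/mL
Stage 1: 274 mL/hr × 8.1 hr = 2219.4 mL → 2219.4 mL × 3.710575 mg/mL = 8235.25 mg
Stage 2: 412 mL/hr × 5.4 hr = 2224.8 mL → 2224.8 mL × 3.710575 mg/mL = 8255.288 mg
Total = 8235.25 + 8255.288 = 16490.54 mg

16491 mg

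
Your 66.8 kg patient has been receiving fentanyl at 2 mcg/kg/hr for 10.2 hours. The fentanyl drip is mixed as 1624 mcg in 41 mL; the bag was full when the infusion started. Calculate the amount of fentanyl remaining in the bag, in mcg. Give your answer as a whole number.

261 mcg

Dose = 2 mcg/kg/hr × 66.8 kg = 133.6 mcg/hr
Concentration = 1624 mcg ÷ 41 mL = 39.60976 mcg/mL
Rate = 133.6 mcg/hr ÷ 39.60976 mcg/mL = 3.372906 mL/hr
Volume infused = 3.372906 mL/hr × 10.2 hr = 34.40365 mL
Volume remaining = 41 − 34.40365 = 6.596355 mL
Drug remaining = 6.596355 mL × 39.60976 mcg/mL = 261.28 mcg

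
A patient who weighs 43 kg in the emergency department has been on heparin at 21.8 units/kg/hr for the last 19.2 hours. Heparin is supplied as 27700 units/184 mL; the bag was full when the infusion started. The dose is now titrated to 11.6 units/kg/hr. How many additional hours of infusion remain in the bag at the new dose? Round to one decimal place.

Initial rate:
Dose = 21.8 units/kg/hr × 43 kg = 937.4 units/hr
Concentration = 27700 units ÷ 184 mL = 150.5435 units/mL
Rate = 937.4 units/hr ÷ 150.5435 units/mL = 6.226773 mL/hr
Volume infused so far = 6.226773 mL/hr × 19.2 hr = 119.554 mL
Volume remaining = 184 − 119.554 = 64.44597 mL
New rate:
Dose = 11.6 units/kg/hr × 43 kg = 498.8 units/hr
Rate = 498.8 units/hr ÷ 150.5435 units/mL = 3.313329 mL/hr
Time remaining = 64.44597 mL ÷ 3.313329 mL/hr = 19.45052 hr

19.5 hours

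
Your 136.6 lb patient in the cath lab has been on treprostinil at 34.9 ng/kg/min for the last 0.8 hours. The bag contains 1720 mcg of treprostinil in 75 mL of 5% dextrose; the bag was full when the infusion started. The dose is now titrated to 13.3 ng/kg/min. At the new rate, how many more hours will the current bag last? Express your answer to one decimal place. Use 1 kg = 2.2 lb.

Initial rate:
Weight = 136.6 lb ÷ 2.2 lb/kg = 62.09091 kg
Dose = 34.9 ng/kg/min × 62.09091 kg = 2166.973 ng/min
2166.973 ng/min × 60 min/hr = 130018.4 ng/hr
Concentration = 1720 mcg ÷ 75 mL = 22.93333 mcg/mL = 22933.33 ng/mL
Rate = 130018.4 ng/hr ÷ 22933.33 ng/mL = 5.669405 mL/hr
Volume infused so far = 5.669405 mL/hr × 0.8 hr = 4.535524 mL
Volume remaining = 75 − 4.535524 = 70.46448 mL
New rate:
Dose = 13.3 ng/kg/min × 62.09091 kg = 825.8091 ng/min
825.8091 ng/min × 60 min/hr = 49548.55 ng/hr
Rate = 49548.55 ng/hr ÷ 22933.33 ng/mL = 2.160547 mL/hr
Time remaining = 70.46448 mL ÷ 2.160547 mL/hr = 32.61418 hr

32.6 hours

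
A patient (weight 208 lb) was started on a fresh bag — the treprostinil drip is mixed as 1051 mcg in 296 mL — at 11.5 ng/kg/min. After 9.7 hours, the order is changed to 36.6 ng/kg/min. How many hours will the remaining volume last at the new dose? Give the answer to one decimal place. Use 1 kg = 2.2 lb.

Initial rate:
Weight = 208 lb ÷ 2.2 lb/kg = 94.54545 kg
Dose = 11.5 ng/kg/min × 94.54545 kg = 1087.273 ng/min
1087.273 ng/min × 60 min/hr = 65236.36 ng/hr
Concentration = 1051 mcg ÷ 296 mL = 3.550676 mcg/mL = 3550.676 ng/mL
Rate = 65236.36 ng/hr ÷ 3550.676 ng/mL = 18.37294 mL/hr
Volume infused so far = 18.37294 mL/hr × 9.7 hr = 178.2176 mL
Volume remaining = 296 − 178.2176 = 117.7824 mL
New rate:
Dose = 36.6 ng/kg/min × 94.54545 kg = 3460.364 ng/min
3460.364 ng/min × 60 min/hr = 207621.8 ng/hr
Rate = 207621.8 ng/hr ÷ 3550.676 ng/mL = 58.47389 mL/hr
Time remaining = 117.7824 mL ÷ 58.47389 mL/hr = 2.014274 hr

2.0 hours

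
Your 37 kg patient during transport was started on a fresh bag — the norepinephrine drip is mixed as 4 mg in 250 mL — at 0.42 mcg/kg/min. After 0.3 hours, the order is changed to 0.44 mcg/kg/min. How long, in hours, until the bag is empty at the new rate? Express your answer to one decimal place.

3.8 hours

Initial rate:
Dose = 0.42 mcg/kg/min × 37 kg = 15.54 mcg/min
15.54 mcg/min × 60 min/hr = 932.4 mcg/hr
Concentration = 4 mg ÷ 250 mL = 0.016 mg/mL = 16 mcg/mL
Rate = 932.4 mcg/hr ÷ 16 mcg/mL = 58.275 mL/hr
Volume infused so far = 58.275 mL/hr × 0.3 hr = 17.4825 mL
Volume remaining = 250 − 17.4825 = 232.5175 mL
New rate:
Dose = 0.44 mcg/kg/min × 37 kg = 16.28 mcg/min
16.28 mcg/min × 60 min/hr = 976.8 mcg/hr
Rate = 976.8 mcg/hr ÷ 16 mcg/mL = 61.05 mL/hr
Time remaining = 232.5175 mL ÷ 61.05 mL/hr = 3.80864 hr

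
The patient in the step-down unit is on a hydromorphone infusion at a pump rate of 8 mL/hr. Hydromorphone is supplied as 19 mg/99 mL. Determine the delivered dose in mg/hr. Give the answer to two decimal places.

Concentration = 19 mg ÷ 99 mL = 0.1919192 mg/mL
Drug rate = 8 mL/hr × 0.1919192 mg/mL = 1.535354 mg/hr

1.54 mg/hr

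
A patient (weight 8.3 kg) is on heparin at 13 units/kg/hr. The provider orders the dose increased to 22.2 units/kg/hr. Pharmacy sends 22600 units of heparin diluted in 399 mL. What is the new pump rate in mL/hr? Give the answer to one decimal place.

3.3 mL/hr

Dose = 22.2 units/kg/hr × 8.3 kg = 184.26 units/hr
Concentration = 22600 units ÷ 399 mL = 56.6416 units/mL
Rate = 184.26 units/hr ÷ 56.6416 units/mL = 3.253086 mL/hr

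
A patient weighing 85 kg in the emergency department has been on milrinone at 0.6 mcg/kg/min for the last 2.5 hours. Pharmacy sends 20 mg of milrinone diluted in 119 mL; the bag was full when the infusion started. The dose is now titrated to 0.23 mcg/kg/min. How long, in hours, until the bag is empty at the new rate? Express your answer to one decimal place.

Initial rate:
Dose = 0.6 mcg/kg/min × 85 kg = 51 mcg/min
51 mcg/min × 60 min/hr = 3060 mcg/hr
Concentration = 20 mg ÷ 119 mL = 0.1680672 mg/mL = 168.0672 mcg/mL
Rate = 3060 mcg/hr ÷ 168.0672 mcg/mL = 18.207 mL/hr
Volume infused so far = 18.207 mL/hr × 2.5 hr = 45.5175 mL
Volume remaining = 119 − 45.5175 = 73.4825 mL
New rate:
Dose = 0.23 mcg/kg/min × 85 kg = 19.55 mcg/min
19.55 mcg/min × 60 min/hr = 1173 mcg/hr
Rate = 1173 mcg/hr ÷ 168.0672 mcg/mL = 6.97935 mL/hr
Time remaining = 73.4825 mL ÷ 6.97935 mL/hr = 10.52856 hr

10.5 hours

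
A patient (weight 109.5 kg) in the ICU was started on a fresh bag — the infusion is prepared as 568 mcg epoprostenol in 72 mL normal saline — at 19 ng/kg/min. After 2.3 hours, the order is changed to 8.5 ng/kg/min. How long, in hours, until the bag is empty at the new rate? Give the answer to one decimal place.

5.0 hours

Initial rate:
Dose = 19 ng/kg/min × 109.5 kg = 2080.5 ng/min
2080.5 ng/min × 60 min/hr = 124830 ng/hr
Concentration = 568 mcg ÷ 72 mL = 7.888889 mcg/mL = 7888.889 ng/mL
Rate = 124830 ng/hr ÷ 7888.889 ng/mL = 15.82352 mL/hr
Volume infused so far = 15.82352 mL/hr × 2.3 hr = 36.3941 mL
Volume remaining = 72 − 36.3941 = 35.6059 mL
New rate:
Dose = 8.5 ng/kg/min × 109.5 kg = 930.75 ng/min
930.75 ng/min × 60 min/hr = 55845 ng/hr
Rate = 55845 ng/hr ÷ 7888.889 ng/mL = 7.078944 mL/hr
Time remaining = 35.6059 mL ÷ 7.078944 mL/hr = 5.029833 hr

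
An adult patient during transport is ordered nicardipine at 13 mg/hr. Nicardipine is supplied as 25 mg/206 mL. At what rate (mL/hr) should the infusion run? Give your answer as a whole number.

107 mL/hr

Concentration = 25 mg ÷ 206 mL = 0.1213592 mg/mL
Rate = 13 mg/hr ÷ 0.1213592 mg/mL = 107.12 mL/hr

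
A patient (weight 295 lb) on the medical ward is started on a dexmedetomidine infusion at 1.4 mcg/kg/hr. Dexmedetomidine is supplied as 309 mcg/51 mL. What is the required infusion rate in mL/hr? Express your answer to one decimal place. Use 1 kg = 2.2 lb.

31.0 mL/hr

Weight = 295 lb ÷ 2.2 lb/kg = 134.0909 kg
Dose = 1.4 mcg/kg/hr × 134.0909 kg = 187.7273 mcg/hr
Concentration = 309 mcg ÷ 51 mL = 6.058824 mcg/mL
Rate = 187.7273 mcg/hr ÷ 6.058824 mcg/mL = 30.98411 mL/hr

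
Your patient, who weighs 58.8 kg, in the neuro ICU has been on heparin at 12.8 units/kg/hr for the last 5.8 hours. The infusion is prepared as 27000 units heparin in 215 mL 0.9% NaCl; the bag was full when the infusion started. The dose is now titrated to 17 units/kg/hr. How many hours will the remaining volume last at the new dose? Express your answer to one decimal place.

22.6 hours

Initial rate:
Dose = 12.8 units/kg/hr × 58.8 kg = 752.64 units/hr
Concentration = 27000 units ÷ 215 mL = 125.5814 units/mL
Rate = 752.64 units/hr ÷ 125.5814 units/mL = 5.993244 mL/hr
Volume infused so far = 5.993244 mL/hr × 5.8 hr = 34.76082 mL
Volume remaining = 215 − 34.76082 = 180.2392 mL
New rate:
Dose = 17 units/kg/hr × 58.8 kg = 999.6 units/hr
Rate = 999.6 units/hr ÷ 125.5814 units/mL = 7.959778 mL/hr
Time remaining = 180.2392 mL ÷ 7.959778 mL/hr = 22.64375 hr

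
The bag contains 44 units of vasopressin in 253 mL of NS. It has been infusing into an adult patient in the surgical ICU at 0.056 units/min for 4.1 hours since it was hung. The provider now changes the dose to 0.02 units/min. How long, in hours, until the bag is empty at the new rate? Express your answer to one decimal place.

25.2 hours

Initial rate:
0.056 units/min × 60 min/hr = 3.36 units/hr
Concentration = 44 units ÷ 253 mL = 0.173913 units/mL
Rate = 3.36 units/hr ÷ 0.173913 units/mL = 19.32 mL/hr
Volume infused so far = 19.32 mL/hr × 4.1 hr = 79.212 mL
Volume remaining = 253 − 79.212 = 173.788 mL
New rate:
0.02 units/min × 60 min/hr = 1.2 units/hr
Rate = 1.2 units/hr ÷ 0.173913 units/mL = 6.9 mL/hr
Time remaining = 173.788 mL ÷ 6.9 mL/hr = 25.18667 hr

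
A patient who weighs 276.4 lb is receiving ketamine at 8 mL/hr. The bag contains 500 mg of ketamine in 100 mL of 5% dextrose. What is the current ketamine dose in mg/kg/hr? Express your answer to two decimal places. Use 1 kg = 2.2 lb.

0.32 mg/kg/hr

Weight = 276.4 lb ÷ 2.2 lb/kg = 125.6364 kg
Concentration = 500 mg ÷ 100 mL = 5 mg/mL
Drug rate = 8 mL/hr × 5 mg/mL = 40 mg/hr
40 mg/hr ÷ 125.6364 kg = 0.3183792 mg/kg/hr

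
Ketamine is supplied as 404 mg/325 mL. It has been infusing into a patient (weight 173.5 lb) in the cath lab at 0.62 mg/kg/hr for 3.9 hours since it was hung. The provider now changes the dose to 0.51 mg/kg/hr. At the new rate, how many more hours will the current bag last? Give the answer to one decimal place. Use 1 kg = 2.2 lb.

Initial rate:
Weight = 173.5 lb ÷ 2.2 lb/kg = 78.86364 kg
Dose = 0.62 mg/kg/hr × 78.86364 kg = 48.89545 mg/hr
Concentration = 404 mg ÷ 325 mL = 1.243077 mg/mL
Rate = 48.89545 mg/hr ÷ 1.243077 mg/mL = 39.33421 mL/hr
Volume infused so far = 39.33421 mL/hr × 3.9 hr = 153.4034 mL
Volume remaining = 325 − 153.4034 = 171.5966 mL
New rate:
Dose = 0.51 mg/kg/hr × 78.86364 kg = 40.22045 mg/hr
Rate = 40.22045 mg/hr ÷ 1.243077 mg/mL = 32.35556 mL/hr
Time remaining = 171.5966 mL ÷ 32.35556 mL/hr = 5.303464 hr

5.3 hours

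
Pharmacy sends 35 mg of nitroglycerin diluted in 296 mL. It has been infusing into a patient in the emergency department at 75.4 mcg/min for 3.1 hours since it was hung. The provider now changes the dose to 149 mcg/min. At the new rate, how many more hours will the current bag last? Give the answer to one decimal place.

2.3 hours

Initial rate:
75.4 mcg/min × 60 min/hr = 4524 mcg/hr
Concentration = 35 mg ÷ 296 mL = 0.1182432 mg/mL = 118.2432 mcg/mL
Rate = 4524 mcg/hr ÷ 118.2432 mcg/mL = 38.26011 mL/hr
Volume infused so far = 38.26011 mL/hr × 3.1 hr = 118.6064 mL
Volume remaining = 296 − 118.6064 = 177.3936 mL
New rate:
149 mcg/min × 60 min/hr = 8940 mcg/hr
Rate = 8940 mcg/hr ÷ 118.2432 mcg/mL = 75.60686 mL/hr
Time remaining = 177.3936 mL ÷ 75.60686 mL/hr = 2.346264 hr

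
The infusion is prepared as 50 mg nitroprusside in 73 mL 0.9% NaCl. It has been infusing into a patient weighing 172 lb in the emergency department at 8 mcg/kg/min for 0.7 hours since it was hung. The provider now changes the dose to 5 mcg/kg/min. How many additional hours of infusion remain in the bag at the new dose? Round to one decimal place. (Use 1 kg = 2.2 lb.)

Initial rate:
Weight = 172 lb ÷ 2.2 lb/kg = 78.18182 kg
Dose = 8 mcg/kg/min × 78.18182 kg = 625.4545 mcg/min
625.4545 mcg/min × 60 min/hr = 37527.27 mcg/hr
Concentration = 50 mg ÷ 73 mL = 0.6849315 mg/mL = 684.9315 mcg/mL
Rate = 37527.27 mcg/hr ÷ 684.9315 mcg/mL = 54.78982 mL/hr
Volume infused so far = 54.78982 mL/hr × 0.7 hr = 38.35287 mL
Volume remaining = 73 − 38.35287 = 34.64713 mL
New rate:
Dose = 5 mcg/kg/min × 78.18182 kg = 390.9091 mcg/min
390.9091 mcg/min × 60 min/hr = 23454.55 mcg/hr
Rate = 23454.55 mcg/hr ÷ 684.9315 mcg/mL = 34.24364 mL/hr
Time remaining = 34.64713 mL ÷ 34.24364 mL/hr = 1.011783 hr

1.0 hours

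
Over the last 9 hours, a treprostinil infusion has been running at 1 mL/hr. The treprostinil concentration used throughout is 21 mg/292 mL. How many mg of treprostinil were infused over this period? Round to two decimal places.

0.65 mg

Concentration = 21 mg ÷ 292 mL = 0.07191781 mg/mL = 71917.81 ng/mL
Drug rate = 1 mL/hr × 71917.81 ng/mL = 71917.81 ng/hr
Total = 71917.81 ng/hr × 9 hr = 647260.3 ng = 0.6472603 mg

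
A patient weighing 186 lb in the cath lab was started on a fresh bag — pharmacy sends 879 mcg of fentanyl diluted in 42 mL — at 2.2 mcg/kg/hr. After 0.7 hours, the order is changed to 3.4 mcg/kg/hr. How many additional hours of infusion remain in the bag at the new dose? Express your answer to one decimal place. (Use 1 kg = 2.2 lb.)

Initial rate:
Weight = 186 lb ÷ 2.2 lb/kg = 84.54545 kg
Dose = 2.2 mcg/kg/hr × 84.54545 kg = 186 mcg/hr
Concentration = 879 mcg ÷ 42 mL = 20.92857 mcg/mL
Rate = 186 mcg/hr ÷ 20.92857 mcg/mL = 8.887372 mL/hr
Volume infused so far = 8.887372 mL/hr × 0.7 hr = 6.22116 mL
Volume remaining = 42 − 6.22116 = 35.77884 mL
New rate:
Dose = 3.4 mcg/kg/hr × 84.54545 kg = 287.4545 mcg/hr
Rate = 287.4545 mcg/hr ÷ 20.92857 mcg/mL = 13.73503 mL/hr
Time remaining = 35.77884 mL ÷ 13.73503 mL/hr = 2.604934 hr

2.6 hours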